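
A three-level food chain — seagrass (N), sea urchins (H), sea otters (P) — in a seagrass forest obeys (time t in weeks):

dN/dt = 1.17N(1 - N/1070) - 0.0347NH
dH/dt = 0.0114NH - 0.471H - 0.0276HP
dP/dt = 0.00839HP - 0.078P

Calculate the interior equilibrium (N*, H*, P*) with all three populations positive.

N* ≈ 775, H* ≈ 9.3, P* ≈ 303

From dP/dt = 0: 0.00839H* = 0.078, so H* = 9.3.
From dN/dt = 0: 1.17(1 - N*/1070) = 0.0347·9.3, giving N* = 1070·(1 - 0.276) = 775.
From dH/dt = 0: 0.0114·775 - 0.471 = 0.0276P*, so P* = 8.36/0.0276 = 303.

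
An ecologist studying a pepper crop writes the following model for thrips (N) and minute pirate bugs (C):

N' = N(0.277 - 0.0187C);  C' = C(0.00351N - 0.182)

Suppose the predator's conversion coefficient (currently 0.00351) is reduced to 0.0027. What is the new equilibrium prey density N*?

N* ≈ 67.4

At the interior fixed point, setting dC/dt = 0 with C > 0 fixes N* = (predator death rate)/(NC coefficient) — independent of the other coefficients.
With the change, N* = 0.182/0.0027 = 67.4; it rises from 51.9.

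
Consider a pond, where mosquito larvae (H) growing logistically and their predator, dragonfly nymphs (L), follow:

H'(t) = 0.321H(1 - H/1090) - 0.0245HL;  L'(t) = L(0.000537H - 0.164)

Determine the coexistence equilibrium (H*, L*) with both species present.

From dL/dt = 0 with L > 0: 0.000537H* = 0.164, so H* = 305.
Substitute into dH/dt = 0: 0.321(1 - 305/1090) = 0.0245L*.
The bracket is 0.72, giving L* = 0.231/0.0245 = 9.43.

H* ≈ 305, L* ≈ 9.43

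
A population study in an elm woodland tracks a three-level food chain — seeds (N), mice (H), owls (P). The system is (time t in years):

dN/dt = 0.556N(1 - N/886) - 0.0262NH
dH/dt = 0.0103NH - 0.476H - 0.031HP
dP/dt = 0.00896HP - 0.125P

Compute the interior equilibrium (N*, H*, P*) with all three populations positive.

N* ≈ 304, H* ≈ 14, P* ≈ 85.5

From dP/dt = 0: 0.00896H* = 0.125, so H* = 14.
From dN/dt = 0: 0.556(1 - N*/886) = 0.0262·14, giving N* = 886·(1 - 0.657) = 304.
From dH/dt = 0: 0.0103·304 - 0.476 = 0.031P*, so P* = 2.65/0.031 = 85.5.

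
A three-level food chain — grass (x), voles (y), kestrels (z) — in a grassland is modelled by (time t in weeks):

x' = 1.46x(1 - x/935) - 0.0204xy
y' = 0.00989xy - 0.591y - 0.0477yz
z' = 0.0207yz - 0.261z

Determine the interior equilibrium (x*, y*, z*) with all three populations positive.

From dz/dt = 0: 0.0207y* = 0.261, so y* = 12.6.
From dx/dt = 0: 1.46(1 - x*/935) = 0.0204·12.6, giving x* = 935·(1 - 0.176) = 770.
From dy/dt = 0: 0.00989·770 - 0.591 = 0.0477z*, so z* = 7.03/0.0477 = 147.

x* ≈ 770, y* ≈ 12.6, z* ≈ 147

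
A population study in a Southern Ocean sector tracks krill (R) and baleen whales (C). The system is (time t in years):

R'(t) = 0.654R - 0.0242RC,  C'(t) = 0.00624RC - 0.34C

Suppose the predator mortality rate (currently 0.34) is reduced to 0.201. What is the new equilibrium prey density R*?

R* ≈ 32.2

At the interior fixed point, setting dC/dt = 0 with C > 0 fixes R* = (predator death rate)/(RC coefficient) — independent of the other coefficients.
With the change, R* = 0.201/0.00624 = 32.2; it falls from 54.5.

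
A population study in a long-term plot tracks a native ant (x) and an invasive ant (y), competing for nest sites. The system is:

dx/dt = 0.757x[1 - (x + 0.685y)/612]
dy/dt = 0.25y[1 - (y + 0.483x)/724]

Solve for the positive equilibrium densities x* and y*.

Setting both brackets to zero gives the nullclines x + 0.685y = 612 and 0.483x + y = 724.
Substituting y = 724 - 0.483x into the first: x(1 - 0.685·0.483) = 612 - 0.685·724.
So x* = 116/0.669 = 173, and then y* = 724 - 0.483·173 = 640.

x* ≈ 173, y* ≈ 640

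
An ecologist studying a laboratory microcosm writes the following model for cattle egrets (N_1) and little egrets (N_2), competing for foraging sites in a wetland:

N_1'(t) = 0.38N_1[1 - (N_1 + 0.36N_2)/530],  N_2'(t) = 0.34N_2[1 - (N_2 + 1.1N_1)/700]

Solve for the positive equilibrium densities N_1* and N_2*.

N_1* ≈ 460, N_2* ≈ 194

Setting both brackets to zero gives the nullclines N_1 + 0.36N_2 = 530 and 1.1N_1 + N_2 = 700.
Substituting N_2 = 700 - 1.1N_1 into the first: N_1(1 - 0.36·1.1) = 530 - 0.36·700.
So N_1* = 278/0.604 = 460, and then N_2* = 700 - 1.1·460 = 194.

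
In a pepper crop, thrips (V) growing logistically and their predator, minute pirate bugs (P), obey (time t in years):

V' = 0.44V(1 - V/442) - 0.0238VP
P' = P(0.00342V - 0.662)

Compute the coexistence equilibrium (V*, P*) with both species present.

V* ≈ 194, P* ≈ 10.4

From dP/dt = 0 with P > 0: 0.00342V* = 0.662, so V* = 194.
Substitute into dV/dt = 0: 0.44(1 - 194/442) = 0.0238P*.
The bracket is 0.562, giving P* = 0.247/0.0238 = 10.4.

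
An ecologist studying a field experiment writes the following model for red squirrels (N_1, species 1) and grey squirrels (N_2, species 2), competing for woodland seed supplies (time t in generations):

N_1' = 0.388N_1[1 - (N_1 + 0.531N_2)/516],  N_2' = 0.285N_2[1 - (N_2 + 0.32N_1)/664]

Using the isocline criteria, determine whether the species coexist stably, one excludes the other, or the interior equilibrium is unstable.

Compare the nullcline intercepts: K1/α12 = 516/0.531 = 972 > K2 = 664; K2/α21 = 664/0.32 = 2080 > K1 = 516.
Since both inequalities hold, each species can invade when rare, so the interior equilibrium is stable.

stable coexistence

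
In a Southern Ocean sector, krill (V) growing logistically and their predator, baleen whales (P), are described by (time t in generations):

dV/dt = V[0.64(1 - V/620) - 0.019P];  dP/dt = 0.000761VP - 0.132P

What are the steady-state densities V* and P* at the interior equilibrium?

V* ≈ 173, P* ≈ 24.3

From dP/dt = 0 with P > 0: 0.000761V* = 0.132, so V* = 173.
Substitute into dV/dt = 0: 0.64(1 - 173/620) = 0.019P*.
The bracket is 0.72, giving P* = 0.461/0.019 = 24.3.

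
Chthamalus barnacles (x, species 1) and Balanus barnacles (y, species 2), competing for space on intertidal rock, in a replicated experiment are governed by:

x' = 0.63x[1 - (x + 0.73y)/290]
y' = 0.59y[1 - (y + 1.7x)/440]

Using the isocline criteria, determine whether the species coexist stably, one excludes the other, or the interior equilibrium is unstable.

unstable coexistence (outcome depends on initial conditions)

Compare the nullcline intercepts: K1/α12 = 290/0.73 = 397 < K2 = 440; K2/α21 = 440/1.7 = 259 < K1 = 290.
Since both are reversed, neither can invade when rare; the interior point is a saddle.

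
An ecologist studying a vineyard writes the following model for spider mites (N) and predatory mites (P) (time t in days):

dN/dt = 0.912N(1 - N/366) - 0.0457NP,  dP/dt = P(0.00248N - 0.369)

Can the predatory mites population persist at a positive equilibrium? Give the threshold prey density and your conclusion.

The predator equation gives dP/dt > 0 only when N > 0.369/0.00248 = 149.
Without the predator, N → K = 366. Since 366 > 149, the predator can invade and persist.

Threshold N = 149; K > 149, so yes, the predator persists.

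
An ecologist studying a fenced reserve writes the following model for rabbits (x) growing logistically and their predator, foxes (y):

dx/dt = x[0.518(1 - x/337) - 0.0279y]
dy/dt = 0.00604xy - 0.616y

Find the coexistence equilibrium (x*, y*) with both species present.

x* ≈ 102, y* ≈ 12.9

From dy/dt = 0 with y > 0: 0.00604x* = 0.616, so x* = 102.
Substitute into dx/dt = 0: 0.518(1 - 102/337) = 0.0279y*.
The bracket is 0.697, giving y* = 0.361/0.0279 = 12.9.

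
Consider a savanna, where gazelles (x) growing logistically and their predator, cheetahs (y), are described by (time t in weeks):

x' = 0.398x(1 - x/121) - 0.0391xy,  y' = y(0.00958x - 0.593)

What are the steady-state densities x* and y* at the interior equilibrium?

x* ≈ 61.9, y* ≈ 4.97

From dy/dt = 0 with y > 0: 0.00958x* = 0.593, so x* = 61.9.
Substitute into dx/dt = 0: 0.398(1 - 61.9/121) = 0.0391y*.
The bracket is 0.488, giving y* = 0.194/0.0391 = 4.97.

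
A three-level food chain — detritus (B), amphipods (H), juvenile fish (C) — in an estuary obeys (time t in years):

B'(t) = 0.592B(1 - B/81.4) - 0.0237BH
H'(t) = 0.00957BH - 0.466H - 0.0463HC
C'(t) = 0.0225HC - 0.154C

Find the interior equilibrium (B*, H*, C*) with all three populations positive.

B* ≈ 59.1, H* ≈ 6.84, C* ≈ 2.15

From dC/dt = 0: 0.0225H* = 0.154, so H* = 6.84.
From dB/dt = 0: 0.592(1 - B*/81.4) = 0.0237·6.84, giving B* = 81.4·(1 - 0.274) = 59.1.
From dH/dt = 0: 0.00957·59.1 - 0.466 = 0.0463C*, so C* = 0.0995/0.0463 = 2.15.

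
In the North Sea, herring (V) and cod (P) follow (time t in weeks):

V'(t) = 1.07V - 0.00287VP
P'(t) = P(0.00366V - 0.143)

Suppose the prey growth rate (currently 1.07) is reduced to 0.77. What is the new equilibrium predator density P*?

P* ≈ 268

At the interior fixed point, setting dV/dt = 0 with V > 0 fixes P* = (prey growth rate)/(VP coefficient) — independent of the other coefficients.
With the change, P* = 0.77/0.00287 = 268; it falls from 373.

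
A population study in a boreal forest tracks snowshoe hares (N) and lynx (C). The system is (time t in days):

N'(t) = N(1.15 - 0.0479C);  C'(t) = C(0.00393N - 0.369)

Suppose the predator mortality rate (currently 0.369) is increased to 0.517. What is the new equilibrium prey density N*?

At the interior fixed point, setting dC/dt = 0 with C > 0 fixes N* = (predator death rate)/(NC coefficient) — independent of the other coefficients.
With the change, N* = 0.517/0.00393 = 132; it rises from 93.9.

N* ≈ 132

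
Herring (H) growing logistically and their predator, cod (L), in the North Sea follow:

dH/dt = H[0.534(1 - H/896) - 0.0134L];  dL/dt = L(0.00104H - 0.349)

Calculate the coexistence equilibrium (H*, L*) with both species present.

H* ≈ 336, L* ≈ 24.9

From dL/dt = 0 with L > 0: 0.00104H* = 0.349, so H* = 336.
Substitute into dH/dt = 0: 0.534(1 - 336/896) = 0.0134L*.
The bracket is 0.625, giving L* = 0.334/0.0134 = 24.9.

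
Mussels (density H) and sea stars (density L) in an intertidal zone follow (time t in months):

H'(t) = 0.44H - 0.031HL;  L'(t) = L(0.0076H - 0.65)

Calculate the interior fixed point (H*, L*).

Set dL/dt = 0 with L > 0: 0.0076H - 0.65 = 0, so H* = 0.65/0.0076 = 85.5.
Set dH/dt = 0 with H > 0: 0.44 - 0.031L = 0, so L* = 0.44/0.031 = 14.2.

H* ≈ 85.5, L* ≈ 14.2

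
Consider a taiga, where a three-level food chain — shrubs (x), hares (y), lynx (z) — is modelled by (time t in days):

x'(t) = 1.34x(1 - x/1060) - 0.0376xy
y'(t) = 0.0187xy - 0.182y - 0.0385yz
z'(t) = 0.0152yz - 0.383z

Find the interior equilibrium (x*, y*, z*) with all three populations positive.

x* ≈ 311, y* ≈ 25.2, z* ≈ 146

From dz/dt = 0: 0.0152y* = 0.383, so y* = 25.2.
From dx/dt = 0: 1.34(1 - x*/1060) = 0.0376·25.2, giving x* = 1060·(1 - 0.707) = 311.
From dy/dt = 0: 0.0187·311 - 0.182 = 0.0385z*, so z* = 5.63/0.0385 = 146.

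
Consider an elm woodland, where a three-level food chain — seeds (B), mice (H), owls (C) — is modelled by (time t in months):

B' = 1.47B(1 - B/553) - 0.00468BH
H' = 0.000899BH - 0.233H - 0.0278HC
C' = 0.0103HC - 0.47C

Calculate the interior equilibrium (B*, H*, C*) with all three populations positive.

B* ≈ 473, H* ≈ 45.6, C* ≈ 6.9

From dC/dt = 0: 0.0103H* = 0.47, so H* = 45.6.
From dB/dt = 0: 1.47(1 - B*/553) = 0.00468·45.6, giving B* = 553·(1 - 0.145) = 473.
From dH/dt = 0: 0.000899·473 - 0.233 = 0.0278C*, so C* = 0.192/0.0278 = 6.9.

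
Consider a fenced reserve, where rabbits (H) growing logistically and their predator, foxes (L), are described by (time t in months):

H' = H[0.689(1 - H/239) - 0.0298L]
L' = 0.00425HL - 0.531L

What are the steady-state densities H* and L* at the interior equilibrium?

From dL/dt = 0 with L > 0: 0.00425H* = 0.531, so H* = 125.
Substitute into dH/dt = 0: 0.689(1 - 125/239) = 0.0298L*.
The bracket is 0.477, giving L* = 0.329/0.0298 = 11.

H* ≈ 125, L* ≈ 11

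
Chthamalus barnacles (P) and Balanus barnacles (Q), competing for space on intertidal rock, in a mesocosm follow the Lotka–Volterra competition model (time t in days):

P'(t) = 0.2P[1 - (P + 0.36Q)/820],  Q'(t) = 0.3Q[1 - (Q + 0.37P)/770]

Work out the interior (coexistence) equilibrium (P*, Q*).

P* ≈ 626, Q* ≈ 538

Setting both brackets to zero gives the nullclines P + 0.36Q = 820 and 0.37P + Q = 770.
Substituting Q = 770 - 0.37P into the first: P(1 - 0.36·0.37) = 820 - 0.36·770.
So P* = 543/0.867 = 626, and then Q* = 770 - 0.37·626 = 538.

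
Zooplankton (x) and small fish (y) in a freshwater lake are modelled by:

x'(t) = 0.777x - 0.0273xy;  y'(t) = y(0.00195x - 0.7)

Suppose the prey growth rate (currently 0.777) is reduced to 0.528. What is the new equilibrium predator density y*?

At the interior fixed point, setting dx/dt = 0 with x > 0 fixes y* = (prey growth rate)/(xy coefficient) — independent of the other coefficients.
With the change, y* = 0.528/0.0273 = 19.3; it falls from 28.5.

y* ≈ 19.3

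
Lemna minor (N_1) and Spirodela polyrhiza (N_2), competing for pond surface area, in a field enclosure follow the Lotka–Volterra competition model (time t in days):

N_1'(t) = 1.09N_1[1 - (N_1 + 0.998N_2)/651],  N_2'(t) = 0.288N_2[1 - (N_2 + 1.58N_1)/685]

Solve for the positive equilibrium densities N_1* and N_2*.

N_1* ≈ 56.6, N_2* ≈ 596

Setting both brackets to zero gives the nullclines N_1 + 0.998N_2 = 651 and 1.58N_1 + N_2 = 685.
Substituting N_2 = 685 - 1.58N_1 into the first: N_1(1 - 0.998·1.58) = 651 - 0.998·685.
So N_1* = -32.6/-0.577 = 56.6, and then N_2* = 685 - 1.58·56.6 = 596.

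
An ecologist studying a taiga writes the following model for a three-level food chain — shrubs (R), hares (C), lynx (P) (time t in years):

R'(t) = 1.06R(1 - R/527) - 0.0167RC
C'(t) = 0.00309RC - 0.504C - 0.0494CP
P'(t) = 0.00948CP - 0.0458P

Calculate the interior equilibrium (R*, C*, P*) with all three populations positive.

R* ≈ 487, C* ≈ 4.83, P* ≈ 20.3

From dP/dt = 0: 0.00948C* = 0.0458, so C* = 4.83.
From dR/dt = 0: 1.06(1 - R*/527) = 0.0167·4.83, giving R* = 527·(1 - 0.0761) = 487.
From dC/dt = 0: 0.00309·487 - 0.504 = 0.0494P*, so P* = 1/0.0494 = 20.3.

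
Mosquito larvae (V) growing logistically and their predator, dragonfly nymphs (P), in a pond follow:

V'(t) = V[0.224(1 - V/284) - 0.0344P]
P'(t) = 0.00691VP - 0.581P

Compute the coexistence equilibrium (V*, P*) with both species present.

From dP/dt = 0 with P > 0: 0.00691V* = 0.581, so V* = 84.1.
Substitute into dV/dt = 0: 0.224(1 - 84.1/284) = 0.0344P*.
The bracket is 0.704, giving P* = 0.158/0.0344 = 4.58.

V* ≈ 84.1, P* ≈ 4.58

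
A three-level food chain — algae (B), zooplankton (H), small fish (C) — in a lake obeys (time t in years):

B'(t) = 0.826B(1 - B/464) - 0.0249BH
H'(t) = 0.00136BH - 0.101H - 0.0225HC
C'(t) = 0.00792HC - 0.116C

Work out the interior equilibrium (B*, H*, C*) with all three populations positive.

From dC/dt = 0: 0.00792H* = 0.116, so H* = 14.6.
From dB/dt = 0: 0.826(1 - B*/464) = 0.0249·14.6, giving B* = 464·(1 - 0.442) = 259.
From dH/dt = 0: 0.00136·259 - 0.101 = 0.0225C*, so C* = 0.251/0.0225 = 11.2.

B* ≈ 259, H* ≈ 14.6, C* ≈ 11.2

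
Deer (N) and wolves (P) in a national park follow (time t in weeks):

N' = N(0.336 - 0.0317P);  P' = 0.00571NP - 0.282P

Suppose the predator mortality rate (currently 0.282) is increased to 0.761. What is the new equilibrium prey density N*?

N* ≈ 133

At the interior fixed point, setting dP/dt = 0 with P > 0 fixes N* = (predator death rate)/(NP coefficient) — independent of the other coefficients.
With the change, N* = 0.761/0.00571 = 133; it rises from 49.4.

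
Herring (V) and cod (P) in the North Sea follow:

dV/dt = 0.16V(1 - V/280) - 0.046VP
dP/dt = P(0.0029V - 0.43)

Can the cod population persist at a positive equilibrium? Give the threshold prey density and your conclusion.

The predator equation gives dP/dt > 0 only when V > 0.43/0.0029 = 148.
Without the predator, V → K = 280. Since 280 > 148, the predator can invade and persist.

Threshold V = 148; K > 148, so yes, the predator persists.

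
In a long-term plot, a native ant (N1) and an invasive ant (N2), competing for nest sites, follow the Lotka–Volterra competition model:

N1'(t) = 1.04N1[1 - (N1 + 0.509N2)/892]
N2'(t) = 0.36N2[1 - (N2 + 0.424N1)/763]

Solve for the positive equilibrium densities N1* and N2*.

N1* ≈ 642, N2* ≈ 491

Setting both brackets to zero gives the nullclines N1 + 0.509N2 = 892 and 0.424N1 + N2 = 763.
Substituting N2 = 763 - 0.424N1 into the first: N1(1 - 0.509·0.424) = 892 - 0.509·763.
So N1* = 504/0.784 = 642, and then N2* = 763 - 0.424·642 = 491.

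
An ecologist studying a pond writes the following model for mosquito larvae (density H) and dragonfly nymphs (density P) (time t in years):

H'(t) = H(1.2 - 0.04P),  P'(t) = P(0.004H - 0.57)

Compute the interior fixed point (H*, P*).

H* ≈ 142, P* ≈ 30

Set dP/dt = 0 with P > 0: 0.004H - 0.57 = 0, so H* = 0.57/0.004 = 142.
Set dH/dt = 0 with H > 0: 1.2 - 0.04P = 0, so P* = 1.2/0.04 = 30.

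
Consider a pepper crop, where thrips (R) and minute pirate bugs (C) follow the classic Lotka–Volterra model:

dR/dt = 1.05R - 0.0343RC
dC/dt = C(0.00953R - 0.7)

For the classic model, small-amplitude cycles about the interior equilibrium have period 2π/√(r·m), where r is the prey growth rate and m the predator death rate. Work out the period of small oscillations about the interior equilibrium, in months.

Here r = 1.05 and m = 0.7, so r·m = 0.735.
ω = √0.735 = 0.857 per month, hence T = 2π/ω ≈ 7.33 months.

T ≈ 7.33 months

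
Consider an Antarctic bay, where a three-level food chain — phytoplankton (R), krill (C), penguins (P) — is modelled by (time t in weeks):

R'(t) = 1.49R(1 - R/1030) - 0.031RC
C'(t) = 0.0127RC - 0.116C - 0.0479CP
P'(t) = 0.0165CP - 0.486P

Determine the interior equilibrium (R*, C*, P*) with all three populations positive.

From dP/dt = 0: 0.0165C* = 0.486, so C* = 29.5.
From dR/dt = 0: 1.49(1 - R*/1030) = 0.031·29.5, giving R* = 1030·(1 - 0.613) = 399.
From dC/dt = 0: 0.0127·399 - 0.116 = 0.0479P*, so P* = 4.95/0.0479 = 103.

R* ≈ 399, C* ≈ 29.5, P* ≈ 103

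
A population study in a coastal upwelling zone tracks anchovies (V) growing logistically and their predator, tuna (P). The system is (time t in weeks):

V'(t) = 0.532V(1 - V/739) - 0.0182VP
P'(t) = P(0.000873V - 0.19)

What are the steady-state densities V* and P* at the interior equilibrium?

V* ≈ 218, P* ≈ 20.6

From dP/dt = 0 with P > 0: 0.000873V* = 0.19, so V* = 218.
Substitute into dV/dt = 0: 0.532(1 - 218/739) = 0.0182P*.
The bracket is 0.705, giving P* = 0.375/0.0182 = 20.6.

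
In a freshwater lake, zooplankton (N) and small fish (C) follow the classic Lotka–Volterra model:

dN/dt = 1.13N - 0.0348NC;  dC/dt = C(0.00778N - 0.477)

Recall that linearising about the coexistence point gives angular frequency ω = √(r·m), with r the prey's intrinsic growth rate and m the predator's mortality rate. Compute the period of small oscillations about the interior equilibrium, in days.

T ≈ 8.56 days

Here r = 1.13 and m = 0.477, so r·m = 0.539.
ω = √0.539 = 0.734 per day, hence T = 2π/ω ≈ 8.56 days.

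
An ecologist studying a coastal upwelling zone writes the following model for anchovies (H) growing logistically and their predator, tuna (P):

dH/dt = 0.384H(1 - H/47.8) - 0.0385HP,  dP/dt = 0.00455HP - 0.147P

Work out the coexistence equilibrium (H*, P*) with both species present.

From dP/dt = 0 with P > 0: 0.00455H* = 0.147, so H* = 32.3.
Substitute into dH/dt = 0: 0.384(1 - 32.3/47.8) = 0.0385P*.
The bracket is 0.324, giving P* = 0.124/0.0385 = 3.23.

H* ≈ 32.3, P* ≈ 3.23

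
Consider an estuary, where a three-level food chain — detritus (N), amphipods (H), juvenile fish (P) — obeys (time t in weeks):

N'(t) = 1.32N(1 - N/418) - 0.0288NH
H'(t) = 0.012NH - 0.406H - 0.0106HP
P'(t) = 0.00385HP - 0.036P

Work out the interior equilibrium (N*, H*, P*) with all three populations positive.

From dP/dt = 0: 0.00385H* = 0.036, so H* = 9.35.
From dN/dt = 0: 1.32(1 - N*/418) = 0.0288·9.35, giving N* = 418·(1 - 0.204) = 333.
From dH/dt = 0: 0.012·333 - 0.406 = 0.0106P*, so P* = 3.59/0.0106 = 338.

N* ≈ 333, H* ≈ 9.35, P* ≈ 338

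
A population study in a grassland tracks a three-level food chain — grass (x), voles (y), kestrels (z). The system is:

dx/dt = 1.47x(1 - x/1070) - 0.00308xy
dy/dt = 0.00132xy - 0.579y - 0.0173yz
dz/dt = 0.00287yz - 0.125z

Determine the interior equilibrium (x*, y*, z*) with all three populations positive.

From dz/dt = 0: 0.00287y* = 0.125, so y* = 43.6.
From dx/dt = 0: 1.47(1 - x*/1070) = 0.00308·43.6, giving x* = 1070·(1 - 0.0913) = 972.
From dy/dt = 0: 0.00132·972 - 0.579 = 0.0173z*, so z* = 0.705/0.0173 = 40.7.

x* ≈ 972, y* ≈ 43.6, z* ≈ 40.7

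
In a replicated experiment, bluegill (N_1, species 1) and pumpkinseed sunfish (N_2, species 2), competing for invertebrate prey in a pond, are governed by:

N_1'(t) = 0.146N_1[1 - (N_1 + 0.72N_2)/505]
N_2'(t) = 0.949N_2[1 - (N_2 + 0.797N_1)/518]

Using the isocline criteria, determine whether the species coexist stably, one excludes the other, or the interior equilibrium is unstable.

stable coexistence

Compare the nullcline intercepts: K1/α12 = 505/0.72 = 701 > K2 = 518; K2/α21 = 518/0.797 = 650 > K1 = 505.
Since both inequalities hold, each species can invade when rare, so the interior equilibrium is stable.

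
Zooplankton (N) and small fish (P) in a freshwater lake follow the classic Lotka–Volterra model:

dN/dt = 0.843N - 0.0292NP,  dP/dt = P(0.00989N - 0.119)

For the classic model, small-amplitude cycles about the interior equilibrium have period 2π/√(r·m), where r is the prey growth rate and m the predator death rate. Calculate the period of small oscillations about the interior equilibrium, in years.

T ≈ 19.8 years

Here r = 0.843 and m = 0.119, so r·m = 0.1.
ω = √0.1 = 0.317 per year, hence T = 2π/ω ≈ 19.8 years.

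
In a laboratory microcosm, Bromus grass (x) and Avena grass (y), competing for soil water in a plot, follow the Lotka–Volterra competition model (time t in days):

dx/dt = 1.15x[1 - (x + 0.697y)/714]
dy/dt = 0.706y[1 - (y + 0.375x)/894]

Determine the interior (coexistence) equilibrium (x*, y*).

x* ≈ 123, y* ≈ 848

Setting both brackets to zero gives the nullclines x + 0.697y = 714 and 0.375x + y = 894.
Substituting y = 894 - 0.375x into the first: x(1 - 0.697·0.375) = 714 - 0.697·894.
So x* = 90.9/0.739 = 123, and then y* = 894 - 0.375·123 = 848.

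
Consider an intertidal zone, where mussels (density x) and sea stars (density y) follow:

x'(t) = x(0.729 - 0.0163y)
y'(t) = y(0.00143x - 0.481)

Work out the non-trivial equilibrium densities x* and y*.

Set dy/dt = 0 with y > 0: 0.00143x - 0.481 = 0, so x* = 0.481/0.00143 = 336.
Set dx/dt = 0 with x > 0: 0.729 - 0.0163y = 0, so y* = 0.729/0.0163 = 44.7.

x* ≈ 336, y* ≈ 44.7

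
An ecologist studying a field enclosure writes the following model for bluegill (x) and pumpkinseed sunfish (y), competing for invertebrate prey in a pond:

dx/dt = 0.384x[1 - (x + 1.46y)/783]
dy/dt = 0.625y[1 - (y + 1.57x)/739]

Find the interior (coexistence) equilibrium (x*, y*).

x* ≈ 229, y* ≈ 379

Setting both brackets to zero gives the nullclines x + 1.46y = 783 and 1.57x + y = 739.
Substituting y = 739 - 1.57x into the first: x(1 - 1.46·1.57) = 783 - 1.46·739.
So x* = -296/-1.29 = 229, and then y* = 739 - 1.57·229 = 379.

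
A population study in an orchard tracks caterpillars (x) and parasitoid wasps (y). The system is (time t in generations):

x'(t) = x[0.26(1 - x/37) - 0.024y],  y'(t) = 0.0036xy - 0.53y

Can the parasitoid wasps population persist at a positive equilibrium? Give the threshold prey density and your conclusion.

Threshold x = 147; K < 147, so no, the predator goes extinct.

The predator equation gives dy/dt > 0 only when x > 0.53/0.0036 = 147.
Without the predator, x → K = 37. Since 37 < 147, the predator cannot invade.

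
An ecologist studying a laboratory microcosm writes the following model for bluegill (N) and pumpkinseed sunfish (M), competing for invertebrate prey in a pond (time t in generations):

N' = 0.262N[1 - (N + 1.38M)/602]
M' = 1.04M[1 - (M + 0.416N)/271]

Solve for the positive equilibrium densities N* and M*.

N* ≈ 535, M* ≈ 48.3

Setting both brackets to zero gives the nullclines N + 1.38M = 602 and 0.416N + M = 271.
Substituting M = 271 - 0.416N into the first: N(1 - 1.38·0.416) = 602 - 1.38·271.
So N* = 228/0.426 = 535, and then M* = 271 - 0.416·535 = 48.3.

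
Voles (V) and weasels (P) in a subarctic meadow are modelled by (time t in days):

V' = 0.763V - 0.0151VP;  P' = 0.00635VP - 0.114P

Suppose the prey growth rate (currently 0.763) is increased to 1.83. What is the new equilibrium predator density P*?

At the interior fixed point, setting dV/dt = 0 with V > 0 fixes P* = (prey growth rate)/(VP coefficient) — independent of the other coefficients.
With the change, P* = 1.83/0.0151 = 121; it rises from 50.5.

P* ≈ 121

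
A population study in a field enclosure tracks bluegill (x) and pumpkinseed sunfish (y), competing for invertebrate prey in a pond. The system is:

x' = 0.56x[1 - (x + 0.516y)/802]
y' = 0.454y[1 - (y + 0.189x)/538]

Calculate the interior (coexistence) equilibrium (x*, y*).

Setting both brackets to zero gives the nullclines x + 0.516y = 802 and 0.189x + y = 538.
Substituting y = 538 - 0.189x into the first: x(1 - 0.516·0.189) = 802 - 0.516·538.
So x* = 524/0.902 = 581, and then y* = 538 - 0.189·581 = 428.

x* ≈ 581, y* ≈ 428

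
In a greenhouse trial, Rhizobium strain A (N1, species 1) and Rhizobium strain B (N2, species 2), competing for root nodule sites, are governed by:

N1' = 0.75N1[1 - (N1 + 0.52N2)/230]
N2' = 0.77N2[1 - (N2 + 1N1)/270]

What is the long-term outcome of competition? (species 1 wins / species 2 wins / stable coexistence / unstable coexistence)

Compare the nullcline intercepts: K1/α12 = 230/0.52 = 442 > K2 = 270; K2/α21 = 270/1 = 270 > K1 = 230.
Since both inequalities hold, each species can invade when rare, so the interior equilibrium is stable.

stable coexistence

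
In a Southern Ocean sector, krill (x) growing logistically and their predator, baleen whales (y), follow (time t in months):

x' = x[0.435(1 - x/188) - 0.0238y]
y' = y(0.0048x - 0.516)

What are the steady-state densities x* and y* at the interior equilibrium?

x* ≈ 108, y* ≈ 7.83

From dy/dt = 0 with y > 0: 0.0048x* = 0.516, so x* = 108.
Substitute into dx/dt = 0: 0.435(1 - 108/188) = 0.0238y*.
The bracket is 0.428, giving y* = 0.186/0.0238 = 7.83.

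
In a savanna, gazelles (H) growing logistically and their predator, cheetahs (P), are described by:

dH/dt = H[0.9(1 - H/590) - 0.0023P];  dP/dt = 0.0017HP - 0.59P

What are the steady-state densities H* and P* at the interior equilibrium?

H* ≈ 347, P* ≈ 161

From dP/dt = 0 with P > 0: 0.0017H* = 0.59, so H* = 347.
Substitute into dH/dt = 0: 0.9(1 - 347/590) = 0.0023P*.
The bracket is 0.412, giving P* = 0.371/0.0023 = 161.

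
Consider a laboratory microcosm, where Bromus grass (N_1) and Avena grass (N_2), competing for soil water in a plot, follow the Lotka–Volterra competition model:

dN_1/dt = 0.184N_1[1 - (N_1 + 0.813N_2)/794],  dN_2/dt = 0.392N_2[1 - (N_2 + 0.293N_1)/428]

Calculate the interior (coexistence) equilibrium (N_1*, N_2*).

N_1* ≈ 586, N_2* ≈ 256

Setting both brackets to zero gives the nullclines N_1 + 0.813N_2 = 794 and 0.293N_1 + N_2 = 428.
Substituting N_2 = 428 - 0.293N_1 into the first: N_1(1 - 0.813·0.293) = 794 - 0.813·428.
So N_1* = 446/0.762 = 586, and then N_2* = 428 - 0.293·586 = 256.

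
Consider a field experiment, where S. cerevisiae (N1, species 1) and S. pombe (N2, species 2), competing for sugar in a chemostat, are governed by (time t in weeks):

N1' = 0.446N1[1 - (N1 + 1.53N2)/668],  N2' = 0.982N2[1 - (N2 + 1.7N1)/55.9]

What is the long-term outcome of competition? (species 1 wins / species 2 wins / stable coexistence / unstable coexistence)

Compare the nullcline intercepts: K1/α12 = 668/1.53 = 437 > K2 = 55.9; K2/α21 = 55.9/1.7 = 32.9 < K1 = 668.
Since the inequalities point opposite ways, species 1 can invade but species 2 cannot.

species 1 excludes species 2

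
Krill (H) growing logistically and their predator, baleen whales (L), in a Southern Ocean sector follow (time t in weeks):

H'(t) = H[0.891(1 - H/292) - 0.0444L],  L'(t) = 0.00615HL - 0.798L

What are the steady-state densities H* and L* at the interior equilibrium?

H* ≈ 130, L* ≈ 11.2

From dL/dt = 0 with L > 0: 0.00615H* = 0.798, so H* = 130.
Substitute into dH/dt = 0: 0.891(1 - 130/292) = 0.0444L*.
The bracket is 0.556, giving L* = 0.495/0.0444 = 11.2.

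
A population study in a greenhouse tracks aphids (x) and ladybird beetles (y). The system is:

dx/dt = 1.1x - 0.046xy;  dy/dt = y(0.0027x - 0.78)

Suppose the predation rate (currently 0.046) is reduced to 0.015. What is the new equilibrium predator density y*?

y* ≈ 73.3

At the interior fixed point, setting dx/dt = 0 with x > 0 fixes y* = (prey growth rate)/(xy coefficient) — independent of the other coefficients.
With the change, y* = 1.1/0.015 = 73.3; it rises from 23.9.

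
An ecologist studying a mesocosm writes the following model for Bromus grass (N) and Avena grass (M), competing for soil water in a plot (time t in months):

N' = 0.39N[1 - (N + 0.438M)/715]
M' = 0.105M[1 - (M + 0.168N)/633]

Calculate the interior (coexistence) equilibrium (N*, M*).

Setting both brackets to zero gives the nullclines N + 0.438M = 715 and 0.168N + M = 633.
Substituting M = 633 - 0.168N into the first: N(1 - 0.438·0.168) = 715 - 0.438·633.
So N* = 438/0.926 = 473, and then M* = 633 - 0.168·473 = 554.

N* ≈ 473, M* ≈ 554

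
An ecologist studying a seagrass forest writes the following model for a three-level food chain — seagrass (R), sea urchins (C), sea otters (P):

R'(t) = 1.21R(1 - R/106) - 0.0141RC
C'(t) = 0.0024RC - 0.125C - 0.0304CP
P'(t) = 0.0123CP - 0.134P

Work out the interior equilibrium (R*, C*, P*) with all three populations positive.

From dP/dt = 0: 0.0123C* = 0.134, so C* = 10.9.
From dR/dt = 0: 1.21(1 - R*/106) = 0.0141·10.9, giving R* = 106·(1 - 0.127) = 92.5.
From dC/dt = 0: 0.0024·92.5 - 0.125 = 0.0304P*, so P* = 0.0971/0.0304 = 3.19.

R* ≈ 92.5, C* ≈ 10.9, P* ≈ 3.19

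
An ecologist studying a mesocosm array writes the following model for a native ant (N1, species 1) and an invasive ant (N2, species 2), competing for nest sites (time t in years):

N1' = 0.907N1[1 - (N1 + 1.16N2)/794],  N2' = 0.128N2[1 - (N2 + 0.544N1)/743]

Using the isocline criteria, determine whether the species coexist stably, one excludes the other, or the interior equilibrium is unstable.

Compare the nullcline intercepts: K1/α12 = 794/1.16 = 684 < K2 = 743; K2/α21 = 743/0.544 = 1370 > K1 = 794.
Since the inequalities point opposite ways, species 2 can invade but species 1 cannot.

species 2 excludes species 1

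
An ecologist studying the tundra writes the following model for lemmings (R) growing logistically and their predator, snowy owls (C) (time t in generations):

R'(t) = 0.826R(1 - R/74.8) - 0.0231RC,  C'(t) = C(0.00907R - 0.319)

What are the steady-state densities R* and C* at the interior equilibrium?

From dC/dt = 0 with C > 0: 0.00907R* = 0.319, so R* = 35.2.
Substitute into dR/dt = 0: 0.826(1 - 35.2/74.8) = 0.0231C*.
The bracket is 0.53, giving C* = 0.438/0.0231 = 18.9.

R* ≈ 35.2, C* ≈ 18.9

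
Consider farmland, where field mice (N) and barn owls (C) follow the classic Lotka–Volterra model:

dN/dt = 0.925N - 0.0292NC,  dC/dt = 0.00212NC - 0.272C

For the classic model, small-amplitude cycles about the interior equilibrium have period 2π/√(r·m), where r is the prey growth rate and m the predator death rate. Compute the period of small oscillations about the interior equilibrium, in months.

T ≈ 12.5 months

Here r = 0.925 and m = 0.272, so r·m = 0.252.
ω = √0.252 = 0.502 per month, hence T = 2π/ω ≈ 12.5 months.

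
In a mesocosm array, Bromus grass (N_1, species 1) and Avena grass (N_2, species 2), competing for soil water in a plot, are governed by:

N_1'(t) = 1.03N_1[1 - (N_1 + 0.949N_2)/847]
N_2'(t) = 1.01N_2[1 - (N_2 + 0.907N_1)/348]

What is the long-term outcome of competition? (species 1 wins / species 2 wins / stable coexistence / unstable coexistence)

species 1 excludes species 2

Compare the nullcline intercepts: K1/α12 = 847/0.949 = 893 > K2 = 348; K2/α21 = 348/0.907 = 384 < K1 = 847.
Since the inequalities point opposite ways, species 1 can invade but species 2 cannot.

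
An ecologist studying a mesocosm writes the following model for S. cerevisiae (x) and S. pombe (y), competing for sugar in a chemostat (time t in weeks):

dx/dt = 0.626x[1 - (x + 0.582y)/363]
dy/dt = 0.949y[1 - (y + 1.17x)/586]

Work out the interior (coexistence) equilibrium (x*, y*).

Setting both brackets to zero gives the nullclines x + 0.582y = 363 and 1.17x + y = 586.
Substituting y = 586 - 1.17x into the first: x(1 - 0.582·1.17) = 363 - 0.582·586.
So x* = 21.9/0.319 = 68.8, and then y* = 586 - 1.17·68.8 = 506.

x* ≈ 68.8, y* ≈ 506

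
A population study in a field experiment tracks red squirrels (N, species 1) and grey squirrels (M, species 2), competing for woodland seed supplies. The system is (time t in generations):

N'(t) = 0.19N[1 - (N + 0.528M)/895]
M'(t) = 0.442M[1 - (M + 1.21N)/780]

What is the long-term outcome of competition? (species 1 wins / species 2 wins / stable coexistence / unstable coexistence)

Compare the nullcline intercepts: K1/α12 = 895/0.528 = 1700 > K2 = 780; K2/α21 = 780/1.21 = 645 < K1 = 895.
Since the inequalities point opposite ways, species 1 can invade but species 2 cannot.

species 1 excludes species 2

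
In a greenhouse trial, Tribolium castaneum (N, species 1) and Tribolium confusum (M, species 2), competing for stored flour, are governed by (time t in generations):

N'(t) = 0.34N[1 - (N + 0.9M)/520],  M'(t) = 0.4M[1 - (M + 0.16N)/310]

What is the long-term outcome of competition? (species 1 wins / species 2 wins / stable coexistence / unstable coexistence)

stable coexistence

Compare the nullcline intercepts: K1/α12 = 520/0.9 = 578 > K2 = 310; K2/α21 = 310/0.16 = 1940 > K1 = 520.
Since both inequalities hold, each species can invade when rare, so the interior equilibrium is stable.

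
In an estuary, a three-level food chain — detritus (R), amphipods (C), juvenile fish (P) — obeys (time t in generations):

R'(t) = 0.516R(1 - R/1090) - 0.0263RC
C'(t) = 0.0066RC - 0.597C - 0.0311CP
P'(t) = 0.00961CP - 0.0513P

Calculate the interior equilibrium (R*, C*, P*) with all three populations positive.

R* ≈ 793, C* ≈ 5.34, P* ≈ 149

From dP/dt = 0: 0.00961C* = 0.0513, so C* = 5.34.
From dR/dt = 0: 0.516(1 - R*/1090) = 0.0263·5.34, giving R* = 1090·(1 - 0.272) = 793.
From dC/dt = 0: 0.0066·793 - 0.597 = 0.0311P*, so P* = 4.64/0.0311 = 149.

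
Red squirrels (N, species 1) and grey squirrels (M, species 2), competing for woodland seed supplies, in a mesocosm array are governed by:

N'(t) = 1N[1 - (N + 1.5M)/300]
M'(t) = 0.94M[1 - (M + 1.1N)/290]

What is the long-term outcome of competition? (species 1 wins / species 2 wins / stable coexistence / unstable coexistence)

unstable coexistence (outcome depends on initial conditions)

Compare the nullcline intercepts: K1/α12 = 300/1.5 = 200 < K2 = 290; K2/α21 = 290/1.1 = 264 < K1 = 300.
Since both are reversed, neither can invade when rare; the interior point is a saddle.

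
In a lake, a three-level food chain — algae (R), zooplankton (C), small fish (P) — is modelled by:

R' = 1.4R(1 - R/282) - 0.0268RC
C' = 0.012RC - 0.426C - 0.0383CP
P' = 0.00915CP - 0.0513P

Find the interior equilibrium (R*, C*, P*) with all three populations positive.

R* ≈ 252, C* ≈ 5.61, P* ≈ 67.7

From dP/dt = 0: 0.00915C* = 0.0513, so C* = 5.61.
From dR/dt = 0: 1.4(1 - R*/282) = 0.0268·5.61, giving R* = 282·(1 - 0.107) = 252.
From dC/dt = 0: 0.012·252 - 0.426 = 0.0383P*, so P* = 2.59/0.0383 = 67.7.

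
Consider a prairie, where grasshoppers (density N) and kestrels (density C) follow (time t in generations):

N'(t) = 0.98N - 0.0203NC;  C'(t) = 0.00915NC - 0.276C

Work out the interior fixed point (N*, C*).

Set dC/dt = 0 with C > 0: 0.00915N - 0.276 = 0, so N* = 0.276/0.00915 = 30.2.
Set dN/dt = 0 with N > 0: 0.98 - 0.0203C = 0, so C* = 0.98/0.0203 = 48.3.

N* ≈ 30.2, C* ≈ 48.3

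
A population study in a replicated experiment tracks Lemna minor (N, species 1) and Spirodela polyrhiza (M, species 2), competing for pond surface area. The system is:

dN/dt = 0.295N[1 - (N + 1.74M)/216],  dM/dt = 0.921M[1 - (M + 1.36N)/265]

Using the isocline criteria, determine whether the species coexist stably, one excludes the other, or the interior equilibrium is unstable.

unstable coexistence (outcome depends on initial conditions)

Compare the nullcline intercepts: K1/α12 = 216/1.74 = 124 < K2 = 265; K2/α21 = 265/1.36 = 195 < K1 = 216.
Since both are reversed, neither can invade when rare; the interior point is a saddle.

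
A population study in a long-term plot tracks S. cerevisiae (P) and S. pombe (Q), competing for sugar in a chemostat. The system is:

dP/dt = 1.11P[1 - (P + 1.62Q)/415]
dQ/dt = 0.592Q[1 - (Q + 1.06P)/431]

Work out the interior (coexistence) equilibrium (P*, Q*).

P* ≈ 395, Q* ≈ 12.4

Setting both brackets to zero gives the nullclines P + 1.62Q = 415 and 1.06P + Q = 431.
Substituting Q = 431 - 1.06P into the first: P(1 - 1.62·1.06) = 415 - 1.62·431.
So P* = -283/-0.717 = 395, and then Q* = 431 - 1.06·395 = 12.4.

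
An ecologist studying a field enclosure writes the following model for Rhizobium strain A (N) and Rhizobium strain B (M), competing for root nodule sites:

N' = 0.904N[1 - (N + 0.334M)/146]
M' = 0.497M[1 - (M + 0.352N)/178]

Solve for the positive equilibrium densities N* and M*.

Setting both brackets to zero gives the nullclines N + 0.334M = 146 and 0.352N + M = 178.
Substituting M = 178 - 0.352N into the first: N(1 - 0.334·0.352) = 146 - 0.334·178.
So N* = 86.5/0.882 = 98.1, and then M* = 178 - 0.352·98.1 = 143.

N* ≈ 98.1, M* ≈ 143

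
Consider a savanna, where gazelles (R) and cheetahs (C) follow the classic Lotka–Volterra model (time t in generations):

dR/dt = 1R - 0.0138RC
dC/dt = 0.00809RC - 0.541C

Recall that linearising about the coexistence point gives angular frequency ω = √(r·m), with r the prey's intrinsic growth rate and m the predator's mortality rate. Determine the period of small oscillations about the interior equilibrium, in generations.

T ≈ 8.54 generations

Here r = 1 and m = 0.541, so r·m = 0.541.
ω = √0.541 = 0.736 per generation, hence T = 2π/ω ≈ 8.54 generations.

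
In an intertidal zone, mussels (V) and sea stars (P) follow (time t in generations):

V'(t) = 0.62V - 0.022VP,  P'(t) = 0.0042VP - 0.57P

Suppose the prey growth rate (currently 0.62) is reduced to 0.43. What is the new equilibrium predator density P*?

At the interior fixed point, setting dV/dt = 0 with V > 0 fixes P* = (prey growth rate)/(VP coefficient) — independent of the other coefficients.
With the change, P* = 0.43/0.022 = 19.5; it falls from 28.2.

P* ≈ 19.5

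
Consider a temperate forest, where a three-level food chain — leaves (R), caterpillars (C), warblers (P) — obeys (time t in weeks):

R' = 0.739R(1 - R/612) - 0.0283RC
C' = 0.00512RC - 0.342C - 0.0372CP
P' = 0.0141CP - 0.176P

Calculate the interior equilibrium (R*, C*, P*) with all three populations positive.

R* ≈ 319, C* ≈ 12.5, P* ≈ 34.8

From dP/dt = 0: 0.0141C* = 0.176, so C* = 12.5.
From dR/dt = 0: 0.739(1 - R*/612) = 0.0283·12.5, giving R* = 612·(1 - 0.478) = 319.
From dC/dt = 0: 0.00512·319 - 0.342 = 0.0372P*, so P* = 1.29/0.0372 = 34.8.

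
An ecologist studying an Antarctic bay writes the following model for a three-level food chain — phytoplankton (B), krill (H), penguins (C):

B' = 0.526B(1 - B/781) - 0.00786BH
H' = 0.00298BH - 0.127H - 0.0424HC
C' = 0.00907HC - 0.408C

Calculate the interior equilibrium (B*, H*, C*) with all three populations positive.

B* ≈ 256, H* ≈ 45, C* ≈ 15

From dC/dt = 0: 0.00907H* = 0.408, so H* = 45.
From dB/dt = 0: 0.526(1 - B*/781) = 0.00786·45, giving B* = 781·(1 - 0.672) = 256.
From dH/dt = 0: 0.00298·256 - 0.127 = 0.0424C*, so C* = 0.636/0.0424 = 15.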